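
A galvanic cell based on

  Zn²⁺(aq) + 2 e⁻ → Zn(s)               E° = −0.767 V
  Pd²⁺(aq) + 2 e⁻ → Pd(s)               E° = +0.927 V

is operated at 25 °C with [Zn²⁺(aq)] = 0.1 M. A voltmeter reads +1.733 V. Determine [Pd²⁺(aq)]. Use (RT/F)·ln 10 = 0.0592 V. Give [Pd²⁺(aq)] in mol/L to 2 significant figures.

With Pd²⁺/Pd at the cathode and Zn²⁺/Zn at the anode, E°cell = +0.927 − (−0.767) = +1.694 V (n = 2).
From the Nernst equation, log Q = n(E° − E)/0.0592 = 2·(+1.694 − (+1.733))/0.0592 = −1.318.
Balancing electrons gives Pd²⁺(aq) + Zn(s) → Pd(s) + Zn²⁺(aq); thus Q = [Zn²⁺(aq)] / [Pd²⁺(aq)].
Isolating [Pd²⁺(aq)] in Q = 10^{−1.318} yields log [Pd²⁺(aq)] = 0.318, i.e. 2.1 M.

2.1 M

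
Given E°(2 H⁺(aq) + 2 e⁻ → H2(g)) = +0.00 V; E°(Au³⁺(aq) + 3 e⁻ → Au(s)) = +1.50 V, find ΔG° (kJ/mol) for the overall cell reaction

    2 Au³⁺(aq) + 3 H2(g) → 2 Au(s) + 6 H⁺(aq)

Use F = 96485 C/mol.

−868 kJ/mol

In the reaction as written Au³⁺(aq) is reduced, so the Au³⁺/Au couple is the cathode and 2H⁺/H₂ is the anode.
E°cell = +1.50 − (+0.00) = +1.50 V; balancing electrons gives n = 6.
ΔG° = −nFE°cell = −(6)(96485)(+1.50) J/mol = −868 kJ/mol.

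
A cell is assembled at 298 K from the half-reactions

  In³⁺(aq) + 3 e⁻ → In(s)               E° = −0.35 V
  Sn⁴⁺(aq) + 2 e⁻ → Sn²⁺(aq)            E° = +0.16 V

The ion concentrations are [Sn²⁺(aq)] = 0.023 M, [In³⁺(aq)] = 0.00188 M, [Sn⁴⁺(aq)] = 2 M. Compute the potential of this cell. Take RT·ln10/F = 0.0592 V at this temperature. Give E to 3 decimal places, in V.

+0.621 V

Since E°(Sn⁴⁺/Sn²⁺) > E°(In³⁺/In), Sn⁴⁺/Sn²⁺ serves as the cathode.
E°cell = E°cat − E°an = +0.16 − (−0.35) = +0.51 V; n = 6.
Balancing gives 3 Sn⁴⁺(aq) + 2 In(s) → 3 Sn²⁺(aq) + 2 In³⁺(aq); hence Q = ([Sn²⁺(aq)]^3·[In³⁺(aq)]^2) / [Sn⁴⁺(aq)]^3 = 5.38×10^−12 (log Q = −11.270).
E = E° − (0.0592/n)·log Q = +0.51 − (0.0592/6)(−11.270) = +0.621 V.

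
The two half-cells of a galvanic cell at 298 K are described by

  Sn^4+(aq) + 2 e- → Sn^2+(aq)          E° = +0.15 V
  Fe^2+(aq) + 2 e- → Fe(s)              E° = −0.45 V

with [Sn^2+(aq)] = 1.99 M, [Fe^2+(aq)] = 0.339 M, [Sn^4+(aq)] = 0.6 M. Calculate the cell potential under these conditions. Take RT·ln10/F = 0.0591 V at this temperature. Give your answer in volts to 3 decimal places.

+0.598 V

Since E°(Sn⁴⁺/Sn²⁺) > E°(Fe²⁺/Fe), Sn⁴⁺/Sn²⁺ serves as the cathode.
E°cell = E°cat − E°an = +0.15 − (−0.45) = +0.60 V; n = 2.
Balancing gives Sn^4+(aq) + Fe(s) → Sn^2+(aq) + Fe^2+(aq); hence Q = ([Sn^2+(aq)]·[Fe^2+(aq)]) / [Sn^4+(aq)] = 1.12 (log Q = 0.051).
By the Nernst equation, E = +0.60 − (0.0591/2)·(0.051) = +0.598 V.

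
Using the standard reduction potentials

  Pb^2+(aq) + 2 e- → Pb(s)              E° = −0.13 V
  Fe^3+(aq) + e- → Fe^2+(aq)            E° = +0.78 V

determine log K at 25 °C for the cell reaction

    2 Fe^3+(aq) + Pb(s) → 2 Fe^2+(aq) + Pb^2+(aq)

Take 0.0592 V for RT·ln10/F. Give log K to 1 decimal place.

The Fe³⁺/Fe²⁺ couple is reduced (cathode); E°cell = +0.78 − (−0.13) = +0.91 V with n = 2.
At equilibrium E = 0, so log K = nE°cell / 0.0592 = (2)(+0.91) / 0.0592 = 30.7.

log K = 30.7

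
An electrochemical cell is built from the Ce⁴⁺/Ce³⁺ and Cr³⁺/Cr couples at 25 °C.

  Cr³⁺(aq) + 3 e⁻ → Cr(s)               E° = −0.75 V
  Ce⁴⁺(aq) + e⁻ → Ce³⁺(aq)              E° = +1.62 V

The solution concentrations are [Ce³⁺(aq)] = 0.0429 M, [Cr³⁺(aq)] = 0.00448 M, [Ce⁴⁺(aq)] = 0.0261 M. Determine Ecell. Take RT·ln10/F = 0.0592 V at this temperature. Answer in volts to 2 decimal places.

The Ce⁴⁺/Ce³⁺ couple has the more positive E°, so it is the cathode; Cr³⁺/Cr is the anode.
E°cell = E°cat − E°an = +1.62 − (−0.75) = +2.37 V; n = 3.
Balancing gives 3 Ce⁴⁺(aq) + Cr(s) → 3 Ce³⁺(aq) + Cr³⁺(aq); hence Q = ([Ce³⁺(aq)]^3·[Cr³⁺(aq)]) / [Ce⁴⁺(aq)]^3 = 0.0199 (log Q = −1.701).
Applying E = E° − (RT ln10/nF)·log Q gives +2.37 − (0.0592/3)(−1.701) = +2.40 V.

+2.40 V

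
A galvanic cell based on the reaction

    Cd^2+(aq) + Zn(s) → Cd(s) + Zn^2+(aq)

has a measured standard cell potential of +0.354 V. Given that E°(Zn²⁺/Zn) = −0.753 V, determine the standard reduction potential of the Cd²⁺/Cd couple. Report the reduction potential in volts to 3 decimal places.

−0.399 V

In the reaction as written the Cd²⁺/Cd couple is reduced (cathode) and Zn²⁺/Zn is oxidized (anode), so E°cell = E°(Cd²⁺/Cd) − E°(Zn²⁺/Zn).
E°(Cd²⁺/Cd) = E°cell + E°(anode) = +0.354 + (−0.753) = −0.399 V.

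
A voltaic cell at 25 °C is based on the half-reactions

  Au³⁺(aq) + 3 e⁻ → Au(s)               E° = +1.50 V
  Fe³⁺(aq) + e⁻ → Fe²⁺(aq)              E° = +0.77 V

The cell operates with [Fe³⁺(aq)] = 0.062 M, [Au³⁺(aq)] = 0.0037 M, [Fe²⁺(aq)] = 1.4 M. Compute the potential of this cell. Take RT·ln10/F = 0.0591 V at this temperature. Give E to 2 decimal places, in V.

Since E°(Au³⁺/Au) > E°(Fe³⁺/Fe²⁺), Au³⁺/Au serves as the cathode.
E°cell = +1.50 − (+0.77) = +0.73 V, with n = 3 electrons transferred.
For the overall reaction Au³⁺(aq) + 3 Fe²⁺(aq) → Au(s) + 3 Fe³⁺(aq), Q = [Fe³⁺(aq)]^3 / ([Au³⁺(aq)]·[Fe²⁺(aq)]^3) = 0.0235, giving log Q = −1.629.
E = E° − (0.0591/n)·log Q = +0.73 − (0.0591/3)(−1.629) = +0.76 V.

+0.76 V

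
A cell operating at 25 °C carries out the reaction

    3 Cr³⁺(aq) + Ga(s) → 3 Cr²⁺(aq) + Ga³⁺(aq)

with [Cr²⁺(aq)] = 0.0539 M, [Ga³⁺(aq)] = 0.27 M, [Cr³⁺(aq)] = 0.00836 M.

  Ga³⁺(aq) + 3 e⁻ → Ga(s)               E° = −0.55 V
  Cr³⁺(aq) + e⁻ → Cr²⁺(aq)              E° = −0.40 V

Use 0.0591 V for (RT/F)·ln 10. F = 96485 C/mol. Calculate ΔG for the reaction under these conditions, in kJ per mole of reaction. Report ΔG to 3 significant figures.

With Cr³⁺/Cr²⁺ reduced at the cathode, E°cell = −0.40 − (−0.55) = +0.15 V and n = 3.
Q = ([Cr²⁺(aq)]^3·[Ga³⁺(aq)]) / [Cr³⁺(aq)]^3 = 72.4, so log Q = 1.860 and E = +0.15 − (0.0591/3)(1.860) = +0.1134 V.
ΔG = −nFE = −(3)(96485)(+0.1134) J/mol = −32.8 kJ/mol.

−32.8 kJ/mol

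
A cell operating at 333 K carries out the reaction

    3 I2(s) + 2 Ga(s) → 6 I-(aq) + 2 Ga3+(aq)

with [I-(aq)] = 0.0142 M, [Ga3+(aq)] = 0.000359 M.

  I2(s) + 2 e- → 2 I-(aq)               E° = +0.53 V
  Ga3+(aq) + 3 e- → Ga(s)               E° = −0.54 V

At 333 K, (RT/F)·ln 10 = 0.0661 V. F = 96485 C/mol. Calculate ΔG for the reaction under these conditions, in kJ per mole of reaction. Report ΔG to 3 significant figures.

−734 kJ/mol

E°cell = +0.53 − (−0.54) = +1.07 V; the balanced reaction transfers n = 6 electrons.
The reaction quotient is [I-(aq)]^6·[Ga3+(aq)]^2 = 1.06×10^−18; by Nernst, E = +1.07 − (0.0661/6)(−17.976) = +1.2680 V.
ΔG = −nFE = −(6)(96485)(+1.2680) J/mol = −734 kJ/mol.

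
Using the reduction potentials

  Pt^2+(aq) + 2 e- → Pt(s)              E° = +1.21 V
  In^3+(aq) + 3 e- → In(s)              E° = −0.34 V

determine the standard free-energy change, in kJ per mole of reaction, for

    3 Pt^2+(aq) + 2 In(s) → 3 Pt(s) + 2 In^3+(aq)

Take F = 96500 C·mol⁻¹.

In the reaction as written Pt^2+(aq) is reduced, so the Pt²⁺/Pt couple is the cathode and In³⁺/In is the anode.
E°cell = +1.21 − (−0.34) = +1.55 V; balancing electrons gives n = 6.
ΔG° = −nFE°cell = −(6)(96500)(+1.55) J/mol = −897 kJ/mol.

−897 kJ/mol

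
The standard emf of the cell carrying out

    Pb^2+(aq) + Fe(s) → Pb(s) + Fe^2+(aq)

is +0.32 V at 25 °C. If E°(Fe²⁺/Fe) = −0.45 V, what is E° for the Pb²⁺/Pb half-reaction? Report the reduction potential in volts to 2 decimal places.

−0.13 V

In the reaction as written the Pb²⁺/Pb couple is reduced (cathode) and Fe²⁺/Fe is oxidized (anode), so E°cell = E°(Pb²⁺/Pb) − E°(Fe²⁺/Fe).
E°(Pb²⁺/Pb) = E°cell + E°(anode) = +0.32 + (−0.45) = −0.13 V.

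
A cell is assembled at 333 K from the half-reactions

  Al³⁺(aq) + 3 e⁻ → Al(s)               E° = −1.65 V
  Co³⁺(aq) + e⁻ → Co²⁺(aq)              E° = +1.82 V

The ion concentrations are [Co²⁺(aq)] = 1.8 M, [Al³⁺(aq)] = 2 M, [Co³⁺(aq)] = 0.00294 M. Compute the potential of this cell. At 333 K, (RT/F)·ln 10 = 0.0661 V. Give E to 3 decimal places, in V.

+3.279 V

Co³⁺/Co²⁺ is reduced (cathode, E° = +1.82 V) and Al³⁺/Al is oxidized (anode).
The standard potential is +1.82 − (−1.65) = +3.47 V and the balanced reaction transfers n = 3 electrons.
For the overall reaction 3 Co³⁺(aq) + Al(s) → 3 Co²⁺(aq) + Al³⁺(aq), Q = ([Co²⁺(aq)]^3·[Al³⁺(aq)]) / [Co³⁺(aq)]^3 = 4.59×10^8, giving log Q = 8.662.
Applying E = E° − (RT ln10/nF)·log Q gives +3.47 − (0.0661/3)(8.662) = +3.279 V.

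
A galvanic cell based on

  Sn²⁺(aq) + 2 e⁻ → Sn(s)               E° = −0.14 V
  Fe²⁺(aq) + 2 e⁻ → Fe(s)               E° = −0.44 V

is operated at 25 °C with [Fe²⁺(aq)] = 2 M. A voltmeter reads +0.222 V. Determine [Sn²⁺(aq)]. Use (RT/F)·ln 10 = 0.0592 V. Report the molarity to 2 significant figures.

Sn²⁺/Sn is the cathode (higher E°); E°cell = −0.14 − (−0.44) = +0.30 V with n = 2.
Since E = E° − (0.0592/n)·log Q, log Q = n(E° − E)/0.0592 = 2.635.
Balancing electrons gives Sn²⁺(aq) + Fe(s) → Sn(s) + Fe²⁺(aq); thus Q = [Fe²⁺(aq)] / [Sn²⁺(aq)].
Solving for the unknown gives log [Sn²⁺(aq)] = −2.334, so [Sn²⁺(aq)] ≈ 0.0046 M.

0.0046 M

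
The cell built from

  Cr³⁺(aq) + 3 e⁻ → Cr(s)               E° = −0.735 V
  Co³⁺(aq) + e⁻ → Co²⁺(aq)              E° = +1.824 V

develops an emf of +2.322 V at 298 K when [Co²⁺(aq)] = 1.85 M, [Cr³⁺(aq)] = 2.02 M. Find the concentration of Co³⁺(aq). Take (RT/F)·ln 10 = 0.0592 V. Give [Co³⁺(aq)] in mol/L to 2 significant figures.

0.00023 M

The Co³⁺/Co²⁺ couple has the larger reduction potential, so it is the cathode: E°cell = +1.824 − (−0.735) = +2.559 V and n = 3.
Rearranging E = E° − (0.0592/n)·log Q gives log Q = 3(+2.559 − (+2.322))/0.0592 = 12.010.
Balancing electrons gives 3 Co³⁺(aq) + Cr(s) → 3 Co²⁺(aq) + Cr³⁺(aq); thus Q = ([Co²⁺(aq)]^3·[Cr³⁺(aq)]) / [Co³⁺(aq)]^3.
Isolating [Co³⁺(aq)] in Q = 10^{12.010} yields log [Co³⁺(aq)] = −3.634, i.e. 0.00023 M.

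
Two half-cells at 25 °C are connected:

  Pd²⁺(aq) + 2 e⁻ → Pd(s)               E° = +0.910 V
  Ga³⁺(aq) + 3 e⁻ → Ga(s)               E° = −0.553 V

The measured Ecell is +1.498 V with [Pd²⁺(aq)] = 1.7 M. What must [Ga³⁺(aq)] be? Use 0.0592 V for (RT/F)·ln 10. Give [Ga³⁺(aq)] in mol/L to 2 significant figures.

With Pd²⁺/Pd at the cathode and Ga³⁺/Ga at the anode, E°cell = +0.910 − (−0.553) = +1.463 V (n = 6).
From the Nernst equation, log Q = n(E° − E)/0.0592 = 6·(+1.463 − (+1.498))/0.0592 = −3.547.
The balanced reaction is 3 Pd²⁺(aq) + 2 Ga(s) → 3 Pd(s) + 2 Ga³⁺(aq), so Q = [Ga³⁺(aq)]^2 / [Pd²⁺(aq)]^3.
Isolating [Ga³⁺(aq)] in Q = 10^{−3.547} yields log [Ga³⁺(aq)] = −1.428, i.e. 0.037 M.

0.037 M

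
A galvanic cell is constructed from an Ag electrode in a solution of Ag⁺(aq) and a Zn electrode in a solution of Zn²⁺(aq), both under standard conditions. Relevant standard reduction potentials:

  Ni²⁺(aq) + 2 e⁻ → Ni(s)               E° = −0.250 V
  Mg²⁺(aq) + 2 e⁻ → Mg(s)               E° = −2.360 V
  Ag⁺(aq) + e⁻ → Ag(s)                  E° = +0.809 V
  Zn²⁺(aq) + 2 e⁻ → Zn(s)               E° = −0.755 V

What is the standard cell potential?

The Ag⁺/Ag couple has the higher E°, so Ag ion is reduced (cathode) and Zn is oxidized (anode).
E°cell = E°(cathode) − E°(anode) = +0.809 − (−0.755) = +1.564 V.

+1.564 V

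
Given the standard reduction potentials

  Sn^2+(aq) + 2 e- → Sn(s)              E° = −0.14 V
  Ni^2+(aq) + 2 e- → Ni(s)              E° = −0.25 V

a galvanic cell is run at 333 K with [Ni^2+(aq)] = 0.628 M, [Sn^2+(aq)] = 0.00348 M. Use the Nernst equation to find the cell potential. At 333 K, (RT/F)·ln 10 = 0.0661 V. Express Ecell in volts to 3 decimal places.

+0.035 V

Sn²⁺/Sn is reduced (cathode, E° = −0.14 V) and Ni²⁺/Ni is oxidized (anode).
E°cell = −0.14 − (−0.25) = +0.11 V, with n = 2 electrons transferred.
Balancing gives Sn^2+(aq) + Ni(s) → Sn(s) + Ni^2+(aq); hence Q = [Ni^2+(aq)] / [Sn^2+(aq)] = 180 (log Q = 2.256).
By the Nernst equation, E = +0.11 − (0.0661/2)·(2.256) = +0.035 V.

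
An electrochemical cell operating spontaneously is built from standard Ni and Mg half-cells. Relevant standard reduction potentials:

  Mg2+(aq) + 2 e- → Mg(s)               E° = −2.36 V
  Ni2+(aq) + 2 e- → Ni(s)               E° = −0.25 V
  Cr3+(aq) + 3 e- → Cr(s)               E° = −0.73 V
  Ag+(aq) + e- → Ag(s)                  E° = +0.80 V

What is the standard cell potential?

+2.11 V

The Ni²⁺/Ni couple has the higher E°, so Ni ion is reduced (cathode) and Mg is oxidized (anode).
E°cell = E°(cathode) − E°(anode) = −0.25 − (−2.36) = +2.11 V.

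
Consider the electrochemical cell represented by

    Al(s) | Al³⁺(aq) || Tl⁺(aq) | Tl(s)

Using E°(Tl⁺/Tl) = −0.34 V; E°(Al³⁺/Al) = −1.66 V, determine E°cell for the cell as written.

By convention the left-hand electrode in cell notation is the anode (oxidation) and the right-hand electrode is the cathode (reduction).
E°cell = E°(right) − E°(left) = −0.34 − (−1.66) = +1.32 V.

+1.32 V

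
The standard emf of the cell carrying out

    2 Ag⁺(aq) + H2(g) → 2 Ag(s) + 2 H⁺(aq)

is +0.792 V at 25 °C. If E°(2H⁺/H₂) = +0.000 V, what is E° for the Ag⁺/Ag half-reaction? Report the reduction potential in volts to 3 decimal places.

+0.792 V

In the reaction as written the Ag⁺/Ag couple is reduced (cathode) and 2H⁺/H₂ is oxidized (anode), so E°cell = E°(Ag⁺/Ag) − E°(2H⁺/H₂).
E°(Ag⁺/Ag) = E°cell + E°(anode) = +0.792 + (+0.000) = +0.792 V.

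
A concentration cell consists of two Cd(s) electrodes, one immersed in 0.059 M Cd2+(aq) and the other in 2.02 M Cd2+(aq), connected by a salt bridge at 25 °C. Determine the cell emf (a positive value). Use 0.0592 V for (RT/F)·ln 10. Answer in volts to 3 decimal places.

0.045 V

For a concentration cell E°cell = 0, since both electrodes use the same couple.
The compartment with the higher Cd2+(aq) concentration (2.02 M) acts as the cathode; ions are reduced there and produced at the dilute (0.059 M) anode.
With n = 2, Ecell = −(0.0592/2)·log([dilute]/[conc]) = −(0.0592/2)·log(0.059/2.02) = +0.045 V.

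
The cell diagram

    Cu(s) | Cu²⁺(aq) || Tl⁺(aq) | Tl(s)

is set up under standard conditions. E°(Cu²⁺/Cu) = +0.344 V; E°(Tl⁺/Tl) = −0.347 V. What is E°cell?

By convention the left-hand electrode in cell notation is the anode (oxidation) and the right-hand electrode is the cathode (reduction).
E°cell = E°(right) − E°(left) = −0.347 − (+0.344) = −0.691 V.
The negative sign shows that, as written, the cell would require an external voltage to drive the reaction.

−0.691 V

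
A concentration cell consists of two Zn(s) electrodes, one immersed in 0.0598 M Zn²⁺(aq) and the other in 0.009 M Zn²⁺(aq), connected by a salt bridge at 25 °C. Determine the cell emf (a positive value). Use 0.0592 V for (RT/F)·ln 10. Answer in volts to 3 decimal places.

For a concentration cell E°cell = 0, since both electrodes use the same couple.
The compartment with the higher Zn²⁺(aq) concentration (0.0598 M) acts as the cathode; ions are reduced there and produced at the dilute (0.009 M) anode.
With n = 2, Ecell = −(0.0592/2)·log([dilute]/[conc]) = −(0.0592/2)·log(0.009/0.0598) = +0.024 V.

0.024 V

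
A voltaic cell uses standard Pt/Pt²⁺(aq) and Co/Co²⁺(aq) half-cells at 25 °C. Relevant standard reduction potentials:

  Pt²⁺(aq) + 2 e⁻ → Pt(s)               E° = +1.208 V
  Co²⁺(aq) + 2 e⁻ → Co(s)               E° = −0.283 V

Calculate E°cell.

+1.491 V

Of the two couples in this cell, the one with the more positive reduction potential is reduced at the cathode: here that is Pt²⁺/Pt (+1.208 V); Co²⁺/Co (−0.283 V) is the anode.
E°cell = E°(cathode) − E°(anode) = +1.208 − (−0.283) = +1.491 V.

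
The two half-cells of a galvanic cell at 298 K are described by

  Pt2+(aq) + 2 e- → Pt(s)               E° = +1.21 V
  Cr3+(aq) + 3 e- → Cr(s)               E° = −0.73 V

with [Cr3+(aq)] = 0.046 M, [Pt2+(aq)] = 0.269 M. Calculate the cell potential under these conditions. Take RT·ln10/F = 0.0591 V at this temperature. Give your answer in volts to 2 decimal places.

+1.95 V

Pt²⁺/Pt is reduced (cathode, E° = +1.21 V) and Cr³⁺/Cr is oxidized (anode).
The standard potential is +1.21 − (−0.73) = +1.94 V and the balanced reaction transfers n = 6 electrons.
For the overall reaction 3 Pt2+(aq) + 2 Cr(s) → 3 Pt(s) + 2 Cr3+(aq), Q = [Cr3+(aq)]^2 / [Pt2+(aq)]^3 = 0.109, giving log Q = −0.964.
E = E° − (0.0591/n)·log Q = +1.94 − (0.0591/6)(−0.964) = +1.95 V.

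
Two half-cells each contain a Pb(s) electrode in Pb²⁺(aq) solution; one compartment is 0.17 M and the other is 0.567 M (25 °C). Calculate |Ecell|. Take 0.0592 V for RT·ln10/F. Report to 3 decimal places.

0.015 V

For a concentration cell E°cell = 0, since both electrodes use the same couple.
The compartment with the higher Pb²⁺(aq) concentration (0.567 M) acts as the cathode; ions are reduced there and produced at the dilute (0.17 M) anode.
With n = 2, Ecell = −(0.0592/2)·log([dilute]/[conc]) = −(0.0592/2)·log(0.17/0.567) = +0.015 V.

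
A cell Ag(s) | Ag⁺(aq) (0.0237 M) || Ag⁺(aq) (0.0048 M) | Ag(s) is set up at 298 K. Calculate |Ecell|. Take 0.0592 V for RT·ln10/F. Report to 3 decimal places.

0.041 V

For a concentration cell E°cell = 0, since both electrodes use the same couple.
The compartment with the higher Ag⁺(aq) concentration (0.0237 M) acts as the cathode; ions are reduced there and produced at the dilute (0.0048 M) anode.
With n = 1, Ecell = −(0.0592/1)·log([dilute]/[conc]) = −(0.0592/1)·log(0.0048/0.0237) = +0.041 V.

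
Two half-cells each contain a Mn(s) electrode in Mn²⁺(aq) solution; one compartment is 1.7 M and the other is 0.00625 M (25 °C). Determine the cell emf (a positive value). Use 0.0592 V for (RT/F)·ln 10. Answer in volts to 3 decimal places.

0.072 V

For a concentration cell E°cell = 0, since both electrodes use the same couple.
The compartment with the higher Mn²⁺(aq) concentration (1.7 M) acts as the cathode; ions are reduced there and produced at the dilute (0.00625 M) anode.
With n = 2, Ecell = −(0.0592/2)·log([dilute]/[conc]) = −(0.0592/2)·log(0.00625/1.7) = +0.072 V.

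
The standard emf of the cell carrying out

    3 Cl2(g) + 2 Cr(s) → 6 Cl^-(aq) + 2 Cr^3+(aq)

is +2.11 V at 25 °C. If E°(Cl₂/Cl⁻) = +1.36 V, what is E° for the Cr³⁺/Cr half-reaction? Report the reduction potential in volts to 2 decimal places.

In the reaction as written the Cl₂/Cl⁻ couple is reduced (cathode) and Cr³⁺/Cr is oxidized (anode), so E°cell = E°(Cl₂/Cl⁻) − E°(Cr³⁺/Cr).
E°(Cr³⁺/Cr) = E°(cathode) − E°cell = +1.36 − (+2.11) = −0.75 V.

−0.75 V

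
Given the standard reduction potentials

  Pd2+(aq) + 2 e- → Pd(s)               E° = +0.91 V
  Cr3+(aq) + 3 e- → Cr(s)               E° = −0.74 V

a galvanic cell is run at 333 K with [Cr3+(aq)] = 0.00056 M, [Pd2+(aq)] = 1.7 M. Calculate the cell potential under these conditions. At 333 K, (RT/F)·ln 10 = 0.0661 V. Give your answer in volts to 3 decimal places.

The Pd²⁺/Pd couple has the more positive E°, so it is the cathode; Cr³⁺/Cr is the anode.
E°cell = E°cat − E°an = +0.91 − (−0.74) = +1.65 V; n = 6.
The balanced reaction is 3 Pd2+(aq) + 2 Cr(s) → 3 Pd(s) + 2 Cr3+(aq), so Q = [Cr3+(aq)]^2 / [Pd2+(aq)]^3 = 6.38×10^−8 and log Q = −7.195.
E = E° − (0.0661/n)·log Q = +1.65 − (0.0661/6)(−7.195) = +1.729 V.

+1.729 V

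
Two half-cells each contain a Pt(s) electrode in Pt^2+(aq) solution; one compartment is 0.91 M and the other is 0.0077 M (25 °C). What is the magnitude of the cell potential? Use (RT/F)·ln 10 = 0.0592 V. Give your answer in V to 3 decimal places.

For a concentration cell E°cell = 0, since both electrodes use the same couple.
The compartment with the higher Pt^2+(aq) concentration (0.91 M) acts as the cathode; ions are reduced there and produced at the dilute (0.0077 M) anode.
With n = 2, Ecell = −(0.0592/2)·log([dilute]/[conc]) = −(0.0592/2)·log(0.0077/0.91) = +0.061 V.

0.061 V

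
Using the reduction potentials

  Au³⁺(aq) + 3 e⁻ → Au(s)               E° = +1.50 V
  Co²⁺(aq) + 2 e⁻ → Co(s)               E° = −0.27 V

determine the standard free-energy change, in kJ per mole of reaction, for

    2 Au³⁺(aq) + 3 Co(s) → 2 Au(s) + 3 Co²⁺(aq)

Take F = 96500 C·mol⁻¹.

In the reaction as written Au³⁺(aq) is reduced, so the Au³⁺/Au couple is the cathode and Co²⁺/Co is the anode.
E°cell = +1.50 − (−0.27) = +1.77 V; balancing electrons gives n = 6.
ΔG° = −nFE°cell = −(6)(96500)(+1.77) J/mol = −1025 kJ/mol.

−1025 kJ/mol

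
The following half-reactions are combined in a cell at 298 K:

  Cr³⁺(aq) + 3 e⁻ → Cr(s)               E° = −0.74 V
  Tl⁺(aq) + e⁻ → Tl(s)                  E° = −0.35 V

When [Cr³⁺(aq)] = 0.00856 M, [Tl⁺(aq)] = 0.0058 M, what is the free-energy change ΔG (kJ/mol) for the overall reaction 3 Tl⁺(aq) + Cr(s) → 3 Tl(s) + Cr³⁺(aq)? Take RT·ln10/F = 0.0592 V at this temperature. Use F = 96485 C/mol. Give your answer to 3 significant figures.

With Tl⁺/Tl reduced at the cathode, E°cell = −0.35 − (−0.74) = +0.39 V and n = 3.
The reaction quotient is [Cr³⁺(aq)] / [Tl⁺(aq)]^3 = 4.39×10^4; by Nernst, E = +0.39 − (0.0592/3)(4.642) = +0.2984 V.
ΔG = −nFE = −(3)(96485)(+0.2984) J/mol = −86.4 kJ/mol.

−86.4 kJ/mol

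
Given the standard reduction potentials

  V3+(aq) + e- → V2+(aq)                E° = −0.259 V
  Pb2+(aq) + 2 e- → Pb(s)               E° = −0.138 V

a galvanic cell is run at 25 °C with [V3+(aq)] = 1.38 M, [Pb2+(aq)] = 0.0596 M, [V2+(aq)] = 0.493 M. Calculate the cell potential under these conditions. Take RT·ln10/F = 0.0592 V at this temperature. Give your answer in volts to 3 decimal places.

+0.058 V

Since E°(Pb²⁺/Pb) > E°(V³⁺/V²⁺), Pb²⁺/Pb serves as the cathode.
E°cell = −0.138 − (−0.259) = +0.121 V, with n = 2 electrons transferred.
For the overall reaction Pb2+(aq) + 2 V2+(aq) → Pb(s) + 2 V3+(aq), Q = [V3+(aq)]^2 / ([Pb2+(aq)]·[V2+(aq)]^2) = 131, giving log Q = 2.119.
E = E° − (0.0592/n)·log Q = +0.121 − (0.0592/2)(2.119) = +0.058 V.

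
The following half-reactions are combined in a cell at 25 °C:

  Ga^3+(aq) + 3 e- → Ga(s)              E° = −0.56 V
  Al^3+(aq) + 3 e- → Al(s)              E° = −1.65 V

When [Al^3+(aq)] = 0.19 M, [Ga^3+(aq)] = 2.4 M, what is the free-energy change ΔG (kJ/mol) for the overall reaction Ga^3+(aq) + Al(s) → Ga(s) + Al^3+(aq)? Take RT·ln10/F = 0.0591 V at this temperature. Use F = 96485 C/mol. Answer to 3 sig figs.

With Ga³⁺/Ga reduced at the cathode, E°cell = −0.56 − (−1.65) = +1.09 V and n = 3.
The reaction quotient is [Al^3+(aq)] / [Ga^3+(aq)] = 0.0792; by Nernst, E = +1.09 − (0.0591/3)(−1.101) = +1.1117 V.
ΔG = −nFE = −(3)(96485)(+1.1117) J/mol = −322 kJ/mol.

−322 kJ/mol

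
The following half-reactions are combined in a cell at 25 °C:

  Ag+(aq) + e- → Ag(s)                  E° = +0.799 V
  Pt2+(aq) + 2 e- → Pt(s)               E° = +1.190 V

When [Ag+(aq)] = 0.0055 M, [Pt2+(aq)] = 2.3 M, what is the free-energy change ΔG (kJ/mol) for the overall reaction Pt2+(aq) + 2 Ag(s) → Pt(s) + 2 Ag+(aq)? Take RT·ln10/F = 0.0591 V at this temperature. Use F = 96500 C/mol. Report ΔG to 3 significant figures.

−103 kJ/mol

With Pt²⁺/Pt reduced at the cathode, E°cell = +1.190 − (+0.799) = +0.391 V and n = 2.
Here Q = [Ag+(aq)]^2 / [Pt2+(aq)] = 1.32×10^−5 (log Q = −4.881), giving E = +0.391 − (0.0591/2)·(−4.881) = +0.5352 V.
Finally ΔG = −nFE = −(2)(96500 C/mol)(+0.5352 V) = −103 kJ/mol.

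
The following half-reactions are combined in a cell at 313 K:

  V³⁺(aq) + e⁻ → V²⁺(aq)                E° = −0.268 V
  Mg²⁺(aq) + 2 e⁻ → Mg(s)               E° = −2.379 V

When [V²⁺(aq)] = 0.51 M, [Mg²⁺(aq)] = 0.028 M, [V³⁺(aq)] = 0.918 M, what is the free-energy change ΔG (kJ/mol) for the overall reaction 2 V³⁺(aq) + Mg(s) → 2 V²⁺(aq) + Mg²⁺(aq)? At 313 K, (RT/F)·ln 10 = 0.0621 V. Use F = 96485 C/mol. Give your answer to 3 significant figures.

−420 kJ/mol

The standard cell potential is −0.268 − (−2.379) = +2.111 V, with n = 2 electrons in the balanced equation.
Here Q = ([V²⁺(aq)]^2·[Mg²⁺(aq)]) / [V³⁺(aq)]^2 = 0.00864 (log Q = −2.063), giving E = +2.111 − (0.0621/2)·(−2.063) = +2.1751 V.
Then ΔG = −nFE = −2 × 96485 × +2.1751 J/mol = −420 kJ/mol.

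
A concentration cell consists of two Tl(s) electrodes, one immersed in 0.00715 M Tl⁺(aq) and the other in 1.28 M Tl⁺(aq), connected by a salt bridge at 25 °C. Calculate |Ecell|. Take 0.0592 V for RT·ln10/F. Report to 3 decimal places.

0.133 V

For a concentration cell E°cell = 0, since both electrodes use the same couple.
The compartment with the higher Tl⁺(aq) concentration (1.28 M) acts as the cathode; ions are reduced there and produced at the dilute (0.00715 M) anode.
With n = 1, Ecell = −(0.0592/1)·log([dilute]/[conc]) = −(0.0592/1)·log(0.00715/1.28) = +0.133 V.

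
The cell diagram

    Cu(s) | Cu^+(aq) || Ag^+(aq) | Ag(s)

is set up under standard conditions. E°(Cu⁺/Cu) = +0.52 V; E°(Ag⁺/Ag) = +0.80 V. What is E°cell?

By convention the left-hand electrode in cell notation is the anode (oxidation) and the right-hand electrode is the cathode (reduction).
E°cell = E°(right) − E°(left) = +0.80 − (+0.52) = +0.28 V.

+0.28 V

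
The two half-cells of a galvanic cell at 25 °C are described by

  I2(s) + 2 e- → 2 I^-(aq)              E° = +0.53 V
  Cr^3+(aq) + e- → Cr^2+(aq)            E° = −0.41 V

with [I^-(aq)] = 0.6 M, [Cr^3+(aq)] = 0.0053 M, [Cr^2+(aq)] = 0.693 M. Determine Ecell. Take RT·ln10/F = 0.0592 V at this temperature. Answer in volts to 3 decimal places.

Since E°(I₂/I⁻) > E°(Cr³⁺/Cr²⁺), I₂/I⁻ serves as the cathode.
E°cell = E°cat − E°an = +0.53 − (−0.41) = +0.94 V; n = 2.
Balancing gives I2(s) + 2 Cr^2+(aq) → 2 I^-(aq) + 2 Cr^3+(aq); hence Q = ([I^-(aq)]^2·[Cr^3+(aq)]^2) / [Cr^2+(aq)]^2 = 2.11×10^−5 (log Q = −4.677).
E = E° − (0.0592/n)·log Q = +0.94 − (0.0592/2)(−4.677) = +1.078 V.

+1.078 V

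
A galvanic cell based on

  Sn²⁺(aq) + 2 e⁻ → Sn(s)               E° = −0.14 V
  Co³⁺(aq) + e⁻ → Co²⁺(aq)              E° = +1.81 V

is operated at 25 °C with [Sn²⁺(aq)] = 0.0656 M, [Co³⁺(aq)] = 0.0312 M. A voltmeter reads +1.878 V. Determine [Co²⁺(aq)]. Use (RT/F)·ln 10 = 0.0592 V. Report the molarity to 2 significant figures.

2.0 M

Co³⁺/Co²⁺ is the cathode (higher E°); E°cell = +1.81 − (−0.14) = +1.95 V with n = 2.
Since E = E° − (0.0592/n)·log Q, log Q = n(E° − E)/0.0592 = 2.432.
The balanced reaction is 2 Co³⁺(aq) + Sn(s) → 2 Co²⁺(aq) + Sn²⁺(aq), so Q = ([Co²⁺(aq)]^2·[Sn²⁺(aq)]) / [Co³⁺(aq)]^2.
Substituting the known concentrations and solving, log [Co²⁺(aq)] = 0.302 and [Co²⁺(aq)] = 2.0 M.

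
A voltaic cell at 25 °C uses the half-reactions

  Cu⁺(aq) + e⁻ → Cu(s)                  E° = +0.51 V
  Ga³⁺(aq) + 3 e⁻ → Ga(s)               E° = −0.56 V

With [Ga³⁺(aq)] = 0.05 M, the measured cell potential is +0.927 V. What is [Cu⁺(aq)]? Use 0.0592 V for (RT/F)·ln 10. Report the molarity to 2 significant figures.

0.0014 M

With Cu⁺/Cu at the cathode and Ga³⁺/Ga at the anode, E°cell = +0.51 − (−0.56) = +1.07 V (n = 3).
Since E = E° − (0.0592/n)·log Q, log Q = n(E° − E)/0.0592 = 7.247.
For 3 Cu⁺(aq) + Ga(s) → 3 Cu(s) + Ga³⁺(aq), the reaction quotient is Q = [Ga³⁺(aq)] / [Cu⁺(aq)]^3.
Solving for the unknown gives log [Cu⁺(aq)] = −2.849, so [Cu⁺(aq)] ≈ 0.0014 M.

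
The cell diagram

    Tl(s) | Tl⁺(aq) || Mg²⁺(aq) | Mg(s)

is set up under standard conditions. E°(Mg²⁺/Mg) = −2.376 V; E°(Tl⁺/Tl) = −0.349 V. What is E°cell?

By convention the left-hand electrode in cell notation is the anode (oxidation) and the right-hand electrode is the cathode (reduction).
E°cell = E°(right) − E°(left) = −2.376 − (−0.349) = −2.027 V.
The negative sign shows that, as written, the cell would require an external voltage to drive the reaction.

−2.027 V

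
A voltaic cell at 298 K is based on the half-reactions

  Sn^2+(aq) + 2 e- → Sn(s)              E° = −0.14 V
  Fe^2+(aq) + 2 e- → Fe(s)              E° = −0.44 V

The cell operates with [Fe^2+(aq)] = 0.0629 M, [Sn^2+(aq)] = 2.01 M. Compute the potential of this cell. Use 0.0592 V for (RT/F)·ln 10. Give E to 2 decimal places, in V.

Since E°(Sn²⁺/Sn) > E°(Fe²⁺/Fe), Sn²⁺/Sn serves as the cathode.
E°cell = E°cat − E°an = −0.14 − (−0.44) = +0.30 V; n = 2.
Balancing gives Sn^2+(aq) + Fe(s) → Sn(s) + Fe^2+(aq); hence Q = [Fe^2+(aq)] / [Sn^2+(aq)] = 0.0313 (log Q = −1.505).
Applying E = E° − (RT ln10/nF)·log Q gives +0.30 − (0.0592/2)(−1.505) = +0.34 V.

+0.34 V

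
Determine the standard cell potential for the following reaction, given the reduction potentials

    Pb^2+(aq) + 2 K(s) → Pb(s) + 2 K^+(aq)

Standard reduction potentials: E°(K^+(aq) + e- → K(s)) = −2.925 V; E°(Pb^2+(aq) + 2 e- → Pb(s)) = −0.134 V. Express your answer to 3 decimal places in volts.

+2.791 V

In the reaction as written, Pb^2+(aq) is reduced (cathode) and K^+(aq) is produced by oxidation at the anode.
E°cell = E°(cathode) − E°(anode) = −0.134 − (−2.925) = +2.791 V.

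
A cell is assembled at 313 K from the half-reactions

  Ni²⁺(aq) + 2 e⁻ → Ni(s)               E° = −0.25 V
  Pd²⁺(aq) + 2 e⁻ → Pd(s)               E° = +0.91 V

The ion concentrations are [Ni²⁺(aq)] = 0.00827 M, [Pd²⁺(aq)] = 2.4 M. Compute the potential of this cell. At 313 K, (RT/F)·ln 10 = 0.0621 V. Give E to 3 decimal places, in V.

The Pd²⁺/Pd couple has the more positive E°, so it is the cathode; Ni²⁺/Ni is the anode.
E°cell = E°cat − E°an = +0.91 − (−0.25) = +1.16 V; n = 2.
For the overall reaction Pd²⁺(aq) + Ni(s) → Pd(s) + Ni²⁺(aq), Q = [Ni²⁺(aq)] / [Pd²⁺(aq)] = 0.00345, giving log Q = −2.463.
Applying E = E° − (RT ln10/nF)·log Q gives +1.16 − (0.0621/2)(−2.463) = +1.236 V.

+1.236 V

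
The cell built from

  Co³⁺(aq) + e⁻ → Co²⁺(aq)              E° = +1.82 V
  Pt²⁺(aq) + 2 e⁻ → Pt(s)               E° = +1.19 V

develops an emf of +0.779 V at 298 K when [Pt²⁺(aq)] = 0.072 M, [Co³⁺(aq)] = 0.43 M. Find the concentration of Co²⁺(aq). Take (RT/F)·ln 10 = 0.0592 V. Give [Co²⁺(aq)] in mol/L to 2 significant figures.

Co³⁺/Co²⁺ is the cathode (higher E°); E°cell = +1.82 − (+1.19) = +0.63 V with n = 2.
Rearranging E = E° − (0.0592/n)·log Q gives log Q = 2(+0.63 − (+0.779))/0.0592 = −5.034.
Balancing electrons gives 2 Co³⁺(aq) + Pt(s) → 2 Co²⁺(aq) + Pt²⁺(aq); thus Q = ([Co²⁺(aq)]^2·[Pt²⁺(aq)]) / [Co³⁺(aq)]^2.
Substituting the known concentrations and solving, log [Co²⁺(aq)] = −2.312 and [Co²⁺(aq)] = 0.0049 M.

0.0049 M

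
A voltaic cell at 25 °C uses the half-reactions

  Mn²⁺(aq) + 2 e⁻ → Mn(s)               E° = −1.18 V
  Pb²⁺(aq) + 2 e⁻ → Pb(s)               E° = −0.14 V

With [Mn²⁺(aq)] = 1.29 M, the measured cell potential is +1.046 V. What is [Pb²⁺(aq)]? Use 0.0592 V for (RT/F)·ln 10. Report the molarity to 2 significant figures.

2.1 M

The Pb²⁺/Pb couple has the larger reduction potential, so it is the cathode: E°cell = −0.14 − (−1.18) = +1.04 V and n = 2.
From the Nernst equation, log Q = n(E° − E)/0.0592 = 2·(+1.04 − (+1.046))/0.0592 = −0.203.
Balancing electrons gives Pb²⁺(aq) + Mn(s) → Pb(s) + Mn²⁺(aq); thus Q = [Mn²⁺(aq)] / [Pb²⁺(aq)].
Substituting the known concentrations and solving, log [Pb²⁺(aq)] = 0.314 and [Pb²⁺(aq)] = 2.1 M.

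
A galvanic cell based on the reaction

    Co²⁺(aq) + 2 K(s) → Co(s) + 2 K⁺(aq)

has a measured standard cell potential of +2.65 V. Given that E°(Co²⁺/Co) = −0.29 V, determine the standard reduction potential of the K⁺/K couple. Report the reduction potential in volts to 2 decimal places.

In the reaction as written the Co²⁺/Co couple is reduced (cathode) and K⁺/K is oxidized (anode), so E°cell = E°(Co²⁺/Co) − E°(K⁺/K).
E°(K⁺/K) = E°(cathode) − E°cell = −0.29 − (+2.65) = −2.94 V.

−2.94 V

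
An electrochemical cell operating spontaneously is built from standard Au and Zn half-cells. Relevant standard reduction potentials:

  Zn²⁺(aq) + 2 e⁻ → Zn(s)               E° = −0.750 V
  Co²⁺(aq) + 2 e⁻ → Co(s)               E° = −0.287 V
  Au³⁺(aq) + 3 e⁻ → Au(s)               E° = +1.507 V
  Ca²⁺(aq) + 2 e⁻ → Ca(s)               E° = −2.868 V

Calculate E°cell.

Of the two couples in this cell, the one with the more positive reduction potential is reduced at the cathode: here that is Au³⁺/Au (+1.507 V); Zn²⁺/Zn (−0.750 V) is the anode.
E°cell = E°(cathode) − E°(anode) = +1.507 − (−0.750) = +2.257 V.

+2.257 V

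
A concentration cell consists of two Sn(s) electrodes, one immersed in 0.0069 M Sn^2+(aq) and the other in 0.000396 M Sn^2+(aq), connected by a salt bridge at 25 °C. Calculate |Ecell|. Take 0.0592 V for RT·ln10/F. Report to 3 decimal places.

0.037 V

For a concentration cell E°cell = 0, since both electrodes use the same couple.
The compartment with the higher Sn^2+(aq) concentration (0.0069 M) acts as the cathode; ions are reduced there and produced at the dilute (0.000396 M) anode.
With n = 2, Ecell = −(0.0592/2)·log([dilute]/[conc]) = −(0.0592/2)·log(0.000396/0.0069) = +0.037 V.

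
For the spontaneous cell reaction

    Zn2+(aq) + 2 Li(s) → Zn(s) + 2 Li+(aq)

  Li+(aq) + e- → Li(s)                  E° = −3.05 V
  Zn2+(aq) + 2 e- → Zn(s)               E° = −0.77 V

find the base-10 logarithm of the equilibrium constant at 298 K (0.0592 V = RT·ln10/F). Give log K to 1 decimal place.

The Zn²⁺/Zn couple is reduced (cathode); E°cell = −0.77 − (−3.05) = +2.28 V with n = 2.
At equilibrium E = 0, so log K = nE°cell / 0.0592 = (2)(+2.28) / 0.0592 = 77.0.

log K = 77.0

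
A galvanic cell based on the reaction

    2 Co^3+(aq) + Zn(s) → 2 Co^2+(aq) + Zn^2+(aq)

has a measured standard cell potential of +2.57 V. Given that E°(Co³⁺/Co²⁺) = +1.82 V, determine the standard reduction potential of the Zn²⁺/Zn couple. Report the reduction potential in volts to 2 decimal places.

In the reaction as written the Co³⁺/Co²⁺ couple is reduced (cathode) and Zn²⁺/Zn is oxidized (anode), so E°cell = E°(Co³⁺/Co²⁺) − E°(Zn²⁺/Zn).
E°(Zn²⁺/Zn) = E°(cathode) − E°cell = +1.82 − (+2.57) = −0.75 V.

−0.75 V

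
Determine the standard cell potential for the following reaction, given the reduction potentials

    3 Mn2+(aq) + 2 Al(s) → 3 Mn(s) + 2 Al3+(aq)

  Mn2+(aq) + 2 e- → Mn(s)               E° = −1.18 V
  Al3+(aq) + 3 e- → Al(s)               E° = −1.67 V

+0.49 V

Mn2+(aq) gains electrons, so the Mn²⁺/Mn couple is the cathode; the Al³⁺/Al couple is the anode.
E°cell = E°(cathode) − E°(anode) = −1.18 − (−1.67) = +0.49 V.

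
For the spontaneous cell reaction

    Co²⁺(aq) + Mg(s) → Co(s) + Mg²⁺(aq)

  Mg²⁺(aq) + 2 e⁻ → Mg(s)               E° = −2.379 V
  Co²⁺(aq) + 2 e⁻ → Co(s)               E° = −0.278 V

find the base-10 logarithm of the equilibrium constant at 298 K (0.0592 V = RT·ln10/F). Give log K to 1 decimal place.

log K = 71.0

The Co²⁺/Co couple is reduced (cathode); E°cell = −0.278 − (−2.379) = +2.101 V with n = 2.
At equilibrium E = 0, so log K = nE°cell / 0.0592 = (2)(+2.101) / 0.0592 = 71.0.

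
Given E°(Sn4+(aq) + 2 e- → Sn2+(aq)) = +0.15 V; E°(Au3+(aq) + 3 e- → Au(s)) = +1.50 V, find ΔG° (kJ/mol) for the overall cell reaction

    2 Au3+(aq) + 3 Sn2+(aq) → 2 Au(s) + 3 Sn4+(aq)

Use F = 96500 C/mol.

−782 kJ/mol

In the reaction as written Au3+(aq) is reduced, so the Au³⁺/Au couple is the cathode and Sn⁴⁺/Sn²⁺ is the anode.
E°cell = +1.50 − (+0.15) = +1.35 V; balancing electrons gives n = 6.
ΔG° = −nFE°cell = −(6)(96500)(+1.35) J/mol = −782 kJ/mol.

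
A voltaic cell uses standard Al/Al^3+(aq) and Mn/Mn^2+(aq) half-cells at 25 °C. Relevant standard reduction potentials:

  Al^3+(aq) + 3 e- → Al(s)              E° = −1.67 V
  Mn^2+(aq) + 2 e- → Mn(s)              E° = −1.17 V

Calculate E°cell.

The Mn²⁺/Mn couple has the higher E°, so Mn ion is reduced (cathode) and Al is oxidized (anode).
E°cell = E°(cathode) − E°(anode) = −1.17 − (−1.67) = +0.50 V.

+0.50 V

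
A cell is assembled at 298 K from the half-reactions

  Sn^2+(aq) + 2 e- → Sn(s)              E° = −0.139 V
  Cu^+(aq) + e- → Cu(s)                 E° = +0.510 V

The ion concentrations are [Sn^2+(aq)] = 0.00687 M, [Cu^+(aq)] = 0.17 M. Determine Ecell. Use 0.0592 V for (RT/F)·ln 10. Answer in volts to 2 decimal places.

+0.67 V

Since E°(Cu⁺/Cu) > E°(Sn²⁺/Sn), Cu⁺/Cu serves as the cathode.
The standard potential is +0.510 − (−0.139) = +0.649 V and the balanced reaction transfers n = 2 electrons.
The balanced reaction is 2 Cu^+(aq) + Sn(s) → 2 Cu(s) + Sn^2+(aq), so Q = [Sn^2+(aq)] / [Cu^+(aq)]^2 = 0.238 and log Q = −0.624.
Applying E = E° − (RT ln10/nF)·log Q gives +0.649 − (0.0592/2)(−0.624) = +0.67 V.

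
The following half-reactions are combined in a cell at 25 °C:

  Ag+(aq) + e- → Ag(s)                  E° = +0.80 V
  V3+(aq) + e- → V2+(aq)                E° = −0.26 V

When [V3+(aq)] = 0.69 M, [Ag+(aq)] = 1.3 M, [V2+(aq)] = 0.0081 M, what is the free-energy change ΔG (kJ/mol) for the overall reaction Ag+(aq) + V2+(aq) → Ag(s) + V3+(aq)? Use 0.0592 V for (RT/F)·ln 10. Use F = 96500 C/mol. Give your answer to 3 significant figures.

−91.9 kJ/mol

The standard cell potential is +0.80 − (−0.26) = +1.06 V, with n = 1 electron in the balanced equation.
Q = [V3+(aq)] / ([Ag+(aq)]·[V2+(aq)]) = 65.5, so log Q = 1.816 and E = +1.06 − (0.0592/1)(1.816) = +0.9525 V.
Then ΔG = −nFE = −1 × 96500 × +0.9525 J/mol = −91.9 kJ/mol.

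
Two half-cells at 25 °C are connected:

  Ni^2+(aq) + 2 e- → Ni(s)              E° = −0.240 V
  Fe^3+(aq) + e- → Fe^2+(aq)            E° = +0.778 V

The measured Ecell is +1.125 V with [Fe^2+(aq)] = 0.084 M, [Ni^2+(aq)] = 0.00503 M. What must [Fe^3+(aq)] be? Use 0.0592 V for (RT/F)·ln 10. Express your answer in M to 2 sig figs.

0.38 M

With Fe³⁺/Fe²⁺ at the cathode and Ni²⁺/Ni at the anode, E°cell = +0.778 − (−0.240) = +1.018 V (n = 2).
From the Nernst equation, log Q = n(E° − E)/0.0592 = 2·(+1.018 − (+1.125))/0.0592 = −3.615.
Balancing electrons gives 2 Fe^3+(aq) + Ni(s) → 2 Fe^2+(aq) + Ni^2+(aq); thus Q = ([Fe^2+(aq)]^2·[Ni^2+(aq)]) / [Fe^3+(aq)]^2.
Isolating [Fe^3+(aq)] in Q = 10^{−3.615} yields log [Fe^3+(aq)] = −0.417, i.e. 0.38 M.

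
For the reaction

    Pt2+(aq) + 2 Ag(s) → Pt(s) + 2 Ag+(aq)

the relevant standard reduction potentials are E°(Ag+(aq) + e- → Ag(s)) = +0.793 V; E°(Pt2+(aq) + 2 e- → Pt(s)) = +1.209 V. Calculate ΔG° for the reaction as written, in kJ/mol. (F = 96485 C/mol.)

In the reaction as written Pt2+(aq) is reduced, so the Pt²⁺/Pt couple is the cathode and Ag⁺/Ag is the anode.
E°cell = +1.209 − (+0.793) = +0.416 V; balancing electrons gives n = 2.
ΔG° = −nFE°cell = −(2)(96485)(+0.416) J/mol = −80.3 kJ/mol.

−80.3 kJ/mol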